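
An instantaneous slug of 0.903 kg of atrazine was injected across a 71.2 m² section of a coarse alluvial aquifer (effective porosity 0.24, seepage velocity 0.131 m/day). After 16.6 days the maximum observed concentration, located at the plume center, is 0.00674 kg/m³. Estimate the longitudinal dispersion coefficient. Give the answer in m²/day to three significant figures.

At the plume center C_max = M/(n_e·A·√(4πDt)), so D = M²/(4πt·(n_e·A·C_max)²).
n_e·A·C_max = 0.24 × 71.2 × 0.00674 = 0.1152 kg/m.
D = 0.903²/(4π × 16.6 × 0.1152²) = 0.295 m²/day.

0.295 m²/day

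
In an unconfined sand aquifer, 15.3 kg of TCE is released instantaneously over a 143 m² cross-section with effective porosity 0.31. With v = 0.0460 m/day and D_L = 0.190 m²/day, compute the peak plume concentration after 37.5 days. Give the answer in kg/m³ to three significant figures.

The peak of an instantaneous 1D plume sits at x = vt; there the Gaussian factor is 1 and C_max = M/(n_e·A·√(4πDt)), where n_e·A is the pore area the mass is dissolved in.
√(4πDt) = √(4π × 0.190 × 37.5) = 9.462 m, so C_max = 15.3/(0.31 × 143 × 9.462) = 0.0365 kg/m³.

0.0365 kg/m³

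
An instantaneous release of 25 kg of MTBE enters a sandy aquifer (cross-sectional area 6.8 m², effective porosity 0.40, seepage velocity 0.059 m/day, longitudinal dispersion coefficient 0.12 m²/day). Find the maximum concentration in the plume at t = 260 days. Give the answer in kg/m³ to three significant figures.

0.464 kg/m³

The peak of an instantaneous 1D plume sits at x = vt; there the Gaussian factor is 1 and C_max = M/(n_e·A·√(4πDt)), where n_e·A is the pore area the mass is dissolved in.
√(4πDt) = √(4π × 0.12 × 260) = 19.80 m, so C_max = 25/(0.40 × 6.8 × 19.80) = 0.464 kg/m³.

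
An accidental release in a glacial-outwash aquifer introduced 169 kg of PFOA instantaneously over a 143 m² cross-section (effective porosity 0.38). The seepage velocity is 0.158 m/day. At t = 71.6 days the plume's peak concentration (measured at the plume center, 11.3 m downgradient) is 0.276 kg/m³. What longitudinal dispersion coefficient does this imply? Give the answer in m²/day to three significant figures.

0.141 m²/day

At the plume center C_max = M/(n_e·A·√(4πDt)), so D = M²/(4πt·(n_e·A·C_max)²).
n_e·A·C_max = 0.38 × 143 × 0.276 = 15.00 kg/m.
D = 169²/(4π × 71.6 × 15.00²) = 0.141 m²/day.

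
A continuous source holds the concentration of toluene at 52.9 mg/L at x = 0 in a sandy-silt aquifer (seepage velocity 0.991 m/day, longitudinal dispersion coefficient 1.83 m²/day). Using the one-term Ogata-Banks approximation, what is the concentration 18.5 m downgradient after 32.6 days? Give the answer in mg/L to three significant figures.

For a continuous step input, C/C₀ ≈ ½·erfc((x−vt)/(2√(Dt))).
vt = 0.991 × 32.6 = 32.3066 m and 2√(Dt) = 2√(1.83 × 32.6) = 15.45 m.
Argument (x−vt)/(2√(Dt)) = (18.5 − 32.3066)/15.45 = -0.8936; ½·erfc(-0.8936) = 0.8968.
C = 52.9 × 0.8968 = 47.4 mg/L.

47.4 mg/L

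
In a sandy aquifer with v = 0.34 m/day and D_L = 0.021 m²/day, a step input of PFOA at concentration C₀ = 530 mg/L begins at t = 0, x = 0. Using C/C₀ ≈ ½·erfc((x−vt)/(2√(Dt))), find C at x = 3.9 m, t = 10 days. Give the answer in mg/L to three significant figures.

For a continuous step input, C/C₀ ≈ ½·erfc((x−vt)/(2√(Dt))).
vt = 0.34 × 10 = 3.4 m and 2√(Dt) = 2√(0.021 × 10) = 0.9165 m.
Argument (x−vt)/(2√(Dt)) = (3.9 − 3.4)/0.9165 = 0.5456; ½·erfc(0.5456) = 0.2202.
C = 530 × 0.2202 = 117 mg/L.

117 mg/L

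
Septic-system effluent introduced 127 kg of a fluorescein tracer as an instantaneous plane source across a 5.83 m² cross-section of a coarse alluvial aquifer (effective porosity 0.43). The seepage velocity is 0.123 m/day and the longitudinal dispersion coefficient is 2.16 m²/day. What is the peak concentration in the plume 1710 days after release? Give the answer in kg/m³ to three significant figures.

0.235 kg/m³

The peak of an instantaneous 1D plume sits at x = vt; there the Gaussian factor is 1 and C_max = M/(n_e·A·√(4πDt)), where n_e·A is the pore area the mass is dissolved in.
√(4πDt) = √(4π × 2.16 × 1710) = 215.4 m, so C_max = 127/(0.43 × 5.83 × 215.4) = 0.235 kg/m³.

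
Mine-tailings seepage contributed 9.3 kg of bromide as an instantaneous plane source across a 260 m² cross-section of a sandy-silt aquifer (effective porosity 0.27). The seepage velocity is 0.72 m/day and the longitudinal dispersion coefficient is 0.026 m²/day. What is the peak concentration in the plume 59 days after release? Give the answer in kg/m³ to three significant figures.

The peak of an instantaneous 1D plume sits at x = vt; there the Gaussian factor is 1 and C_max = M/(n_e·A·√(4πDt)), where n_e·A is the pore area the mass is dissolved in.
√(4πDt) = √(4π × 0.026 × 59) = 4.391 m, so C_max = 9.3/(0.27 × 260 × 4.391) = 0.0302 kg/m³.

0.0302 kg/m³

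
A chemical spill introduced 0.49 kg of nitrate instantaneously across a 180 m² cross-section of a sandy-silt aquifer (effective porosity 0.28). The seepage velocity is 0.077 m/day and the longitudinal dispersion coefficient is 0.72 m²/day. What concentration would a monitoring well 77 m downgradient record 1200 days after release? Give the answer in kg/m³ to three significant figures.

8.71e-05 kg/m³

For an instantaneous plane source, C(x,t) = M/(n_e·A·√(4πDt)) · exp(−(x−vt)²/(4Dt)), with n_e·A the pore (flow) area.
Plume center vt = 0.077 × 1200 = 92.4 m, so the well at 77 m is 15.4 m upgradient of the peak.
√(4πDt) = 104.2 m, giving peak height M/(n_e·A·√(4πDt)) = 0.49/(0.28 × 180 × 104.2) = 9.330e-05 kg/m³.
(x−vt)²/(4Dt) = (-15.4)²/(4 × 0.72 × 1200) = 0.06862; exp(−0.06862) = 0.9337.
C = 9.330e-05 × 0.9337 = 8.71e-05 kg/m³.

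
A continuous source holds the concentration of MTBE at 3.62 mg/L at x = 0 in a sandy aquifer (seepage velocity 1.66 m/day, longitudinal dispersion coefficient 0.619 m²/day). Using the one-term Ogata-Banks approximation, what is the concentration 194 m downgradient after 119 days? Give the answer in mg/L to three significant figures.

2.23 mg/L

For a continuous step input, C/C₀ ≈ ½·erfc((x−vt)/(2√(Dt))).
vt = 1.66 × 119 = 197.54 m and 2√(Dt) = 2√(0.619 × 119) = 17.17 m.
Argument (x−vt)/(2√(Dt)) = (194 − 197.54)/17.17 = -0.2062; ½·erfc(-0.2062) = 0.6147.
C = 3.62 × 0.6147 = 2.23 mg/L.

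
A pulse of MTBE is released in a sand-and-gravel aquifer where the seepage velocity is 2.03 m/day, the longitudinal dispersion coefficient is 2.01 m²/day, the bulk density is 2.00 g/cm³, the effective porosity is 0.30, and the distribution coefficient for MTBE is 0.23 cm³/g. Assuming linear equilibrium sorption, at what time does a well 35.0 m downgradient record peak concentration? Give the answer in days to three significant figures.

Retardation factor R = 1 + ρ_b·K_d/n = 1 + 2.00 × 0.23/0.30 = 2.533.
Sorption retards both mechanisms: v_R = v/R = 0.8014 m/day, D_R = D/R = 0.7935 m²/day.
Peak time from v_R²t² + 2D_R t − x² = 0: t = (√(D_R² + v_R²x²) − D_R)/v_R².
√(D_R² + v_R²x²) = √(0.7935² + 0.8014² × 35.0²) = 28.06; v_R² = 0.6422.
t = (28.06 − 0.7935)/0.6422 = 42.5 days.

42.5 days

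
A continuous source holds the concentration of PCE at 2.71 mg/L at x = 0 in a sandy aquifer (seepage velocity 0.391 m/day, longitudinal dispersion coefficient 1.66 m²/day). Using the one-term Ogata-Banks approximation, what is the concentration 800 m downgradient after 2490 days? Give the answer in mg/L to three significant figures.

2.63 mg/L

For a continuous step input, C/C₀ ≈ ½·erfc((x−vt)/(2√(Dt))).
vt = 0.391 × 2490 = 973.59 m and 2√(Dt) = 2√(1.66 × 2490) = 128.6 m.
Argument (x−vt)/(2√(Dt)) = (800 − 973.59)/128.6 = -1.350; ½·erfc(-1.350) = 0.9719.
C = 2.71 × 0.9719 = 2.63 mg/L.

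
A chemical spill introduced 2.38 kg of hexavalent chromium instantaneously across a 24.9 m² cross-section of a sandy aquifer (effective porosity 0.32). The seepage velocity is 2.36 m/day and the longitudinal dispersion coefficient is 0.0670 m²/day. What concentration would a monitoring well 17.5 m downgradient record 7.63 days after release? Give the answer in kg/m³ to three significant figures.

For an instantaneous plane source, C(x,t) = M/(n_e·A·√(4πDt)) · exp(−(x−vt)²/(4Dt)), with n_e·A the pore (flow) area.
Plume center vt = 2.36 × 7.63 = 18.0068 m, so the well at 17.5 m is 0.5068 m upgradient of the peak.
√(4πDt) = 2.535 m, giving peak height M/(n_e·A·√(4πDt)) = 2.38/(0.32 × 24.9 × 2.535) = 0.1178 kg/m³.
(x−vt)²/(4Dt) = (-0.5068)²/(4 × 0.0670 × 7.63) = 0.1256; exp(−0.1256) = 0.8820.
C = 0.1178 × 0.8820 = 0.104 kg/m³.

0.104 kg/m³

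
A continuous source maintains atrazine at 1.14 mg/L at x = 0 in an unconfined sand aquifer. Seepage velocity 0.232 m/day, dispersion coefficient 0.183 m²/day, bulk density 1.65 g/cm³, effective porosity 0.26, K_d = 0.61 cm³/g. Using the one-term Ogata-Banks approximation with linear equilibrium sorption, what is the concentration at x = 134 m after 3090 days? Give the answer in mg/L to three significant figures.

0.919 mg/L

Retardation factor R = 1 + ρ_b·K_d/n = 1 + 1.65 × 0.61/0.26 = 4.871.
Sorption retards both mechanisms: v_R = v/R = 0.04763 m/day, D_R = D/R = 0.03757 m²/day.
v_R·t = 0.04763 × 3090 = 147.1767 m; 2√(D_R t) = 21.55 m; argument = (134 − 147.1767)/21.55 = -0.6114.
C = C₀ × ½·erfc(-0.6114) = 1.14 × 0.8064 = 0.919 mg/L.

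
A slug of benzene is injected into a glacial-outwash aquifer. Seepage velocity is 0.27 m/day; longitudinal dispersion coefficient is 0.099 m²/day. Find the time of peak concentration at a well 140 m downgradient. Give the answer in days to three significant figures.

For the 1D instantaneous-source solution, setting ∂C/∂t = 0 at fixed x gives v²t² + 2Dt − x² = 0, so t = (√(D² + v²x²) − D)/v².
√(D² + v²x²) = √(0.099² + 0.27² × 140²) = 37.80; v² = 0.0729.
t = (37.80 − 0.099)/0.0729 = 517 days (vs. the pure-advection estimate x/v = 519 d).

517 days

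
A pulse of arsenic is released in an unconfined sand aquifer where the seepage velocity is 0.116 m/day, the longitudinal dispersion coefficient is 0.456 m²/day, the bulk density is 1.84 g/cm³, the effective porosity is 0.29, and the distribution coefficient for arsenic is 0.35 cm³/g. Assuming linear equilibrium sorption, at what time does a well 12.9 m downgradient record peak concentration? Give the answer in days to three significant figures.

265 days

Retardation factor R = 1 + ρ_b·K_d/n = 1 + 1.84 × 0.35/0.29 = 3.221.
Sorption retards both mechanisms: v_R = v/R = 0.03601 m/day, D_R = D/R = 0.1416 m²/day.
Peak time from v_R²t² + 2D_R t − x² = 0: t = (√(D_R² + v_R²x²) − D_R)/v_R².
√(D_R² + v_R²x²) = √(0.1416² + 0.03601² × 12.9²) = 0.4856; v_R² = 0.001297.
t = (0.4856 − 0.1416)/0.001297 = 265 days.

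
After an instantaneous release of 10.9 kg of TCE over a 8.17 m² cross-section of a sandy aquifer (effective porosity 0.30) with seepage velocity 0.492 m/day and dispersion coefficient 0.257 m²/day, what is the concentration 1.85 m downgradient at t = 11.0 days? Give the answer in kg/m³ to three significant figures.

For an instantaneous plane source, C(x,t) = M/(n_e·A·√(4πDt)) · exp(−(x−vt)²/(4Dt)), with n_e·A the pore (flow) area.
Plume center vt = 0.492 × 11.0 = 5.412 m, so the well at 1.85 m is 3.562 m upgradient of the peak.
√(4πDt) = 5.960 m, giving peak height M/(n_e·A·√(4πDt)) = 10.9/(0.30 × 8.17 × 5.960) = 0.7462 kg/m³.
(x−vt)²/(4Dt) = (-3.562)²/(4 × 0.257 × 11.0) = 1.122; exp(−1.122) = 0.3256.
C = 0.7462 × 0.3256 = 0.243 kg/m³.

0.243 kg/m³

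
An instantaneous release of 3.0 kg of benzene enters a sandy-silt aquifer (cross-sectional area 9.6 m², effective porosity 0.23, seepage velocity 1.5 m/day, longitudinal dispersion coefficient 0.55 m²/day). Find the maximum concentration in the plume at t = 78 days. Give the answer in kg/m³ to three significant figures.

The peak of an instantaneous 1D plume sits at x = vt; there the Gaussian factor is 1 and C_max = M/(n_e·A·√(4πDt)), where n_e·A is the pore area the mass is dissolved in.
√(4πDt) = √(4π × 0.55 × 78) = 23.22 m, so C_max = 3.0/(0.23 × 9.6 × 23.22) = 0.0585 kg/m³.

0.0585 kg/m³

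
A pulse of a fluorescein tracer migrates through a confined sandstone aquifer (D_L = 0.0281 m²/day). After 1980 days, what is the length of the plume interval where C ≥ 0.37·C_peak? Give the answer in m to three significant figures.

The plume is Gaussian with σ = √(2Dt) = √(2 × 0.0281 × 1980) = 10.55 m.
C/C_peak = exp(−Δx²/(2σ²)) = 0.37 ⇒ Δx = σ·√(−2 ln 0.37) = 10.55 × 1.410 = 14.88 m.
Width = 2Δx = 29.8 m.

29.8 m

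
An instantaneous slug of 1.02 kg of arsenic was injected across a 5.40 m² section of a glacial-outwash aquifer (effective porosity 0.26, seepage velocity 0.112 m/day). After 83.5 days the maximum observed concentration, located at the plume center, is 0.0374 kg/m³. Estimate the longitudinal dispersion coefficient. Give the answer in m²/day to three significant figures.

At the plume center C_max = M/(n_e·A·√(4πDt)), so D = M²/(4πt·(n_e·A·C_max)²).
n_e·A·C_max = 0.26 × 5.40 × 0.0374 = 0.05251 kg/m.
D = 1.02²/(4π × 83.5 × 0.05251²) = 0.360 m²/day.

0.360 m²/day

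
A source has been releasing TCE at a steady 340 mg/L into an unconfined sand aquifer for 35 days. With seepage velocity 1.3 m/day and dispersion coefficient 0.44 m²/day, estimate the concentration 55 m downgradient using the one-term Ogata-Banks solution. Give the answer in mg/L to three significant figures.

For a continuous step input, C/C₀ ≈ ½·erfc((x−vt)/(2√(Dt))).
vt = 1.3 × 35 = 45.5 m and 2√(Dt) = 2√(0.44 × 35) = 7.849 m.
Argument (x−vt)/(2√(Dt)) = (55 − 45.5)/7.849 = 1.210; ½·erfc(1.210) = 0.04352.
C = 340 × 0.04352 = 14.8 mg/L.

14.8 mg/L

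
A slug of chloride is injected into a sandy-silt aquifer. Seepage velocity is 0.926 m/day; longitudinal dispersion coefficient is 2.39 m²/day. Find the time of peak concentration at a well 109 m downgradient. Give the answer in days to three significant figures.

For the 1D instantaneous-source solution, setting ∂C/∂t = 0 at fixed x gives v²t² + 2Dt − x² = 0, so t = (√(D² + v²x²) − D)/v².
√(D² + v²x²) = √(2.39² + 0.926² × 109²) = 101.0; v² = 0.857476.
t = (101.0 − 2.39)/0.857476 = 115 days (vs. the pure-advection estimate x/v = 118 d).

115 days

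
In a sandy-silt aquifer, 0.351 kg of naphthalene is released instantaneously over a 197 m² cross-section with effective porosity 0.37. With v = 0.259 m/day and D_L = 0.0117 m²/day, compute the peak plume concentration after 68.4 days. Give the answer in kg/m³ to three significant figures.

The peak of an instantaneous 1D plume sits at x = vt; there the Gaussian factor is 1 and C_max = M/(n_e·A·√(4πDt)), where n_e·A is the pore area the mass is dissolved in.
√(4πDt) = √(4π × 0.0117 × 68.4) = 3.171 m, so C_max = 0.351/(0.37 × 197 × 3.171) = 0.00152 kg/m³.

0.00152 kg/m³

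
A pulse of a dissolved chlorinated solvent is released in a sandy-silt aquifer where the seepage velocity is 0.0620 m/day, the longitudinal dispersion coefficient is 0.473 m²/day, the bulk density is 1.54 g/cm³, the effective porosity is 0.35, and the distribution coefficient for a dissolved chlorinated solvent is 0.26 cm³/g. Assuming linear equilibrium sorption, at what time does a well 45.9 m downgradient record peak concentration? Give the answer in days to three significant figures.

1350 days

Retardation factor R = 1 + ρ_b·K_d/n = 1 + 1.54 × 0.26/0.35 = 2.144.
Sorption retards both mechanisms: v_R = v/R = 0.02892 m/day, D_R = D/R = 0.2206 m²/day.
Peak time from v_R²t² + 2D_R t − x² = 0: t = (√(D_R² + v_R²x²) − D_R)/v_R².
√(D_R² + v_R²x²) = √(0.2206² + 0.02892² × 45.9²) = 1.346; v_R² = 0.0008364.
t = (1.346 − 0.2206)/0.0008364 = 1350 days.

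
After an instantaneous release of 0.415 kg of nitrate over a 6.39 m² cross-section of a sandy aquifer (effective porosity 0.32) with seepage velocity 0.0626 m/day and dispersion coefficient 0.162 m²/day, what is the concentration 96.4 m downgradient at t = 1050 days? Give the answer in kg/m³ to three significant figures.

0.00110 kg/m³

For an instantaneous plane source, C(x,t) = M/(n_e·A·√(4πDt)) · exp(−(x−vt)²/(4Dt)), with n_e·A the pore (flow) area.
Plume center vt = 0.0626 × 1050 = 65.73 m, so the well at 96.4 m is 30.67 m downgradient of the peak.
√(4πDt) = 46.23 m, giving peak height M/(n_e·A·√(4πDt)) = 0.415/(0.32 × 6.39 × 46.23) = 0.004390 kg/m³.
(x−vt)²/(4Dt) = (30.67)²/(4 × 0.162 × 1050) = 1.382; exp(−1.382) = 0.2511.
C = 0.004390 × 0.2511 = 0.00110 kg/m³.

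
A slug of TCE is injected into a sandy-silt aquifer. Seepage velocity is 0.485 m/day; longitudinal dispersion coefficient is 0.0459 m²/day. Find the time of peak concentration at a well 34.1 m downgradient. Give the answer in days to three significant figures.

70.1 days

For the 1D instantaneous-source solution, setting ∂C/∂t = 0 at fixed x gives v²t² + 2Dt − x² = 0, so t = (√(D² + v²x²) − D)/v².
√(D² + v²x²) = √(0.0459² + 0.485² × 34.1²) = 16.54; v² = 0.235225.
t = (16.54 − 0.0459)/0.235225 = 70.1 days (vs. the pure-advection estimate x/v = 70.3 d).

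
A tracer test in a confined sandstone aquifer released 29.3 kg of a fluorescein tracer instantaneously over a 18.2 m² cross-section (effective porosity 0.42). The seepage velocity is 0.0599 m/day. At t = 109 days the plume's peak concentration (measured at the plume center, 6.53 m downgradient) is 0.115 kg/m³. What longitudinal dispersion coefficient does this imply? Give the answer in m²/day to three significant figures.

0.811 m²/day

At the plume center C_max = M/(n_e·A·√(4πDt)), so D = M²/(4πt·(n_e·A·C_max)²).
n_e·A·C_max = 0.42 × 18.2 × 0.115 = 0.8791 kg/m.
D = 29.3²/(4π × 109 × 0.8791²) = 0.811 m²/day.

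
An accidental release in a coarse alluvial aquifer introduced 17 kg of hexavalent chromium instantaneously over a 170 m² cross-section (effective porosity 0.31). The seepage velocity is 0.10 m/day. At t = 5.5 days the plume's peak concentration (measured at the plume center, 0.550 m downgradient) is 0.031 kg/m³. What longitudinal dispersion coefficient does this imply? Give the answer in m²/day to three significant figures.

At the plume center C_max = M/(n_e·A·√(4πDt)), so D = M²/(4πt·(n_e·A·C_max)²).
n_e·A·C_max = 0.31 × 170 × 0.031 = 1.634 kg/m.
D = 17²/(4π × 5.5 × 1.634²) = 1.57 m²/day.

1.57 m²/day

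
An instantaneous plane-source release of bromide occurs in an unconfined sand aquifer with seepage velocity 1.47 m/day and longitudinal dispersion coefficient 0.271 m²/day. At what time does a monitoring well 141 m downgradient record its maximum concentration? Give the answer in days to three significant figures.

For the 1D instantaneous-source solution, setting ∂C/∂t = 0 at fixed x gives v²t² + 2Dt − x² = 0, so t = (√(D² + v²x²) − D)/v².
√(D² + v²x²) = √(0.271² + 1.47² × 141²) = 207.3; v² = 2.1609.
t = (207.3 − 0.271)/2.1609 = 95.8 days (vs. the pure-advection estimate x/v = 95.9 d).

95.8 days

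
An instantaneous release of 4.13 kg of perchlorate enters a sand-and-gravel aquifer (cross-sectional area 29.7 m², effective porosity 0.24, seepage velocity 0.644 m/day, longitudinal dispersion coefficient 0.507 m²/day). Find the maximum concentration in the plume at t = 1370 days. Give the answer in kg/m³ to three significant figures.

The peak of an instantaneous 1D plume sits at x = vt; there the Gaussian factor is 1 and C_max = M/(n_e·A·√(4πDt)), where n_e·A is the pore area the mass is dissolved in.
√(4πDt) = √(4π × 0.507 × 1370) = 93.43 m, so C_max = 4.13/(0.24 × 29.7 × 93.43) = 0.00620 kg/m³.

0.00620 kg/m³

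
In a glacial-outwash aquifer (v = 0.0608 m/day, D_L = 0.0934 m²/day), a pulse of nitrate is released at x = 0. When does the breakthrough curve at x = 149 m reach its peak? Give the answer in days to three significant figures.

For the 1D instantaneous-source solution, setting ∂C/∂t = 0 at fixed x gives v²t² + 2Dt − x² = 0, so t = (√(D² + v²x²) − D)/v².
√(D² + v²x²) = √(0.0934² + 0.0608² × 149²) = 9.060; v² = 0.00369664.
t = (9.060 − 0.0934)/0.00369664 = 2430 days (vs. the pure-advection estimate x/v = 2450 d).

2430 days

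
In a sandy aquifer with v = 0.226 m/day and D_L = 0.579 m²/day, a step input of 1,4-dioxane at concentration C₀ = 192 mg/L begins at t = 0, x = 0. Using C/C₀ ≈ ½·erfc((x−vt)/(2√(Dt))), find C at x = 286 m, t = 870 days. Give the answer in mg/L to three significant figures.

For a continuous step input, C/C₀ ≈ ½·erfc((x−vt)/(2√(Dt))).
vt = 0.226 × 870 = 196.62 m and 2√(Dt) = 2√(0.579 × 870) = 44.89 m.
Argument (x−vt)/(2√(Dt)) = (286 − 196.62)/44.89 = 1.991; ½·erfc(1.991) = 0.002434.
C = 192 × 0.002434 = 0.467 mg/L.

0.467 mg/L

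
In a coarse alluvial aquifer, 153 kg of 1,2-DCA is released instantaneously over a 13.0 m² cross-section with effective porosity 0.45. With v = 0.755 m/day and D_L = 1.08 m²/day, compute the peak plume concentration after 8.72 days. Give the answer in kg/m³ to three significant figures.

2.40 kg/m³

The peak of an instantaneous 1D plume sits at x = vt; there the Gaussian factor is 1 and C_max = M/(n_e·A·√(4πDt)), where n_e·A is the pore area the mass is dissolved in.
√(4πDt) = √(4π × 1.08 × 8.72) = 10.88 m, so C_max = 153/(0.45 × 13.0 × 10.88) = 2.40 kg/m³.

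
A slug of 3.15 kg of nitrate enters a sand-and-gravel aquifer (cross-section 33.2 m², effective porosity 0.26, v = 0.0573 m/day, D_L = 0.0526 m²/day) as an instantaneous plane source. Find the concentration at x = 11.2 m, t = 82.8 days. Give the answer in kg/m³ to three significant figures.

For an instantaneous plane source, C(x,t) = M/(n_e·A·√(4πDt)) · exp(−(x−vt)²/(4Dt)), with n_e·A the pore (flow) area.
Plume center vt = 0.0573 × 82.8 = 4.74444 m, so the well at 11.2 m is 6.45556 m downgradient of the peak.
√(4πDt) = 7.398 m, giving peak height M/(n_e·A·√(4πDt)) = 3.15/(0.26 × 33.2 × 7.398) = 0.04933 kg/m³.
(x−vt)²/(4Dt) = (6.45556)²/(4 × 0.0526 × 82.8) = 2.392; exp(−2.392) = 0.09145.
C = 0.04933 × 0.09145 = 0.00451 kg/m³.

0.00451 kg/m³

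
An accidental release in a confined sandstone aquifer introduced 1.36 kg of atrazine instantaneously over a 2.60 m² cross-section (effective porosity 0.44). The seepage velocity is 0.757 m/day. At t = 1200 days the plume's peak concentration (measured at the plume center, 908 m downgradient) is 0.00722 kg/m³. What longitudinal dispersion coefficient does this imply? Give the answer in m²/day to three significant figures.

1.80 m²/day

At the plume center C_max = M/(n_e·A·√(4πDt)), so D = M²/(4πt·(n_e·A·C_max)²).
n_e·A·C_max = 0.44 × 2.60 × 0.00722 = 0.008260 kg/m.
D = 1.36²/(4π × 1200 × 0.008260²) = 1.80 m²/day.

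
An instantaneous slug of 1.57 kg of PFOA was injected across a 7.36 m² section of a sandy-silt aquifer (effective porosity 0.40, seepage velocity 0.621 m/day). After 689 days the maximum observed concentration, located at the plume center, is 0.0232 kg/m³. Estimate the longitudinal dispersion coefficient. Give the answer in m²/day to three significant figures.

At the plume center C_max = M/(n_e·A·√(4πDt)), so D = M²/(4πt·(n_e·A·C_max)²).
n_e·A·C_max = 0.40 × 7.36 × 0.0232 = 0.06830 kg/m.
D = 1.57²/(4π × 689 × 0.06830²) = 0.0610 m²/day.

0.0610 m²/day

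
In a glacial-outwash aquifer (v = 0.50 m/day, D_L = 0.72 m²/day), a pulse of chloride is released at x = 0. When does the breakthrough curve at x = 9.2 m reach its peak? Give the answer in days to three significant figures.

15.7 days

For the 1D instantaneous-source solution, setting ∂C/∂t = 0 at fixed x gives v²t² + 2Dt − x² = 0, so t = (√(D² + v²x²) − D)/v².
√(D² + v²x²) = √(0.72² + 0.50² × 9.2²) = 4.656; v² = 0.25.
t = (4.656 − 0.72)/0.25 = 15.7 days (vs. the pure-advection estimate x/v = 18.4 d).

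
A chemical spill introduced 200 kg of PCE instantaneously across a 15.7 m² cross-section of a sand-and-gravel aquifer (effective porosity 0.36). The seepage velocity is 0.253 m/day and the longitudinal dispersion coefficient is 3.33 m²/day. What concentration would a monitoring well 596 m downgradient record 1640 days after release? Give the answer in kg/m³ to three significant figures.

0.0301 kg/m³

For an instantaneous plane source, C(x,t) = M/(n_e·A·√(4πDt)) · exp(−(x−vt)²/(4Dt)), with n_e·A the pore (flow) area.
Plume center vt = 0.253 × 1640 = 414.92 m, so the well at 596 m is 181.08 m downgradient of the peak.
√(4πDt) = 262.0 m, giving peak height M/(n_e·A·√(4πDt)) = 200/(0.36 × 15.7 × 262.0) = 0.1351 kg/m³.
(x−vt)²/(4Dt) = (181.08)²/(4 × 3.33 × 1640) = 1.501; exp(−1.501) = 0.2229.
C = 0.1351 × 0.2229 = 0.0301 kg/m³.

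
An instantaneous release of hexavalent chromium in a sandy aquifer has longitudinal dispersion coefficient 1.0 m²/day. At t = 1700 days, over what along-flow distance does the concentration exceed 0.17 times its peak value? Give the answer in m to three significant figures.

The plume is Gaussian with σ = √(2Dt) = √(2 × 1.0 × 1700) = 58.31 m.
C/C_peak = exp(−Δx²/(2σ²)) = 0.17 ⇒ Δx = σ·√(−2 ln 0.17) = 58.31 × 1.883 = 109.8 m.
Width = 2Δx = 220 m.

220 m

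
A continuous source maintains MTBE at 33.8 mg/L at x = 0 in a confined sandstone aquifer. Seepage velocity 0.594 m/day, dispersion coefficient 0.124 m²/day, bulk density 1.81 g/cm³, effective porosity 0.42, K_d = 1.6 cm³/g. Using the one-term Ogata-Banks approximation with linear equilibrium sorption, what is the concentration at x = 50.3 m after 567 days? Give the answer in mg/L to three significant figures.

1.19 mg/L

Retardation factor R = 1 + ρ_b·K_d/n = 1 + 1.81 × 1.6/0.42 = 7.895.
Sorption retards both mechanisms: v_R = v/R = 0.07524 m/day, D_R = D/R = 0.01571 m²/day.
v_R·t = 0.07524 × 567 = 42.66108 m; 2√(D_R t) = 5.969 m; argument = (50.3 − 42.66108)/5.969 = 1.280.
C = C₀ × ½·erfc(1.280) = 33.8 × 0.03513 = 1.19 mg/L.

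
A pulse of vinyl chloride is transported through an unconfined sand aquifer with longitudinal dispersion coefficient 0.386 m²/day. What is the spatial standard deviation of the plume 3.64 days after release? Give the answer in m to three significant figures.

1.68 m

Dispersive spreading gives a Gaussian with σ² = 2Dt; advection only shifts the center.
σ = √(2 × 0.386 × 3.64) = 1.68 m.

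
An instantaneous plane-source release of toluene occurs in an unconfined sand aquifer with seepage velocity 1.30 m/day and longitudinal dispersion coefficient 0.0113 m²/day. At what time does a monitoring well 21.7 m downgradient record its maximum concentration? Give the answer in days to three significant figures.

16.7 days

For the 1D instantaneous-source solution, setting ∂C/∂t = 0 at fixed x gives v²t² + 2Dt − x² = 0, so t = (√(D² + v²x²) − D)/v².
√(D² + v²x²) = √(0.0113² + 1.30² × 21.7²) = 28.21; v² = 1.69.
t = (28.21 − 0.0113)/1.69 = 16.7 days (vs. the pure-advection estimate x/v = 16.7 d).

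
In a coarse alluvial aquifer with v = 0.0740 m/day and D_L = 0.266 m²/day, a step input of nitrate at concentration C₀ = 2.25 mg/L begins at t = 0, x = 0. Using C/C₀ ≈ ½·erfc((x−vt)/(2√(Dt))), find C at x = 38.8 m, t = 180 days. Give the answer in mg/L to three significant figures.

For a continuous step input, C/C₀ ≈ ½·erfc((x−vt)/(2√(Dt))).
vt = 0.0740 × 180 = 13.32 m and 2√(Dt) = 2√(0.266 × 180) = 13.84 m.
Argument (x−vt)/(2√(Dt)) = (38.8 − 13.32)/13.84 = 1.841; ½·erfc(1.841) = 0.004613.
C = 2.25 × 0.004613 = 0.0104 mg/L.

0.0104 mg/L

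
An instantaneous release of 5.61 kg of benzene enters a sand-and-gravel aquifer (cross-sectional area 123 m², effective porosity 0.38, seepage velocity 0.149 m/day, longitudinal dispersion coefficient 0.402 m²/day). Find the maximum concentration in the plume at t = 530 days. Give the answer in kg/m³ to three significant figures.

The peak of an instantaneous 1D plume sits at x = vt; there the Gaussian factor is 1 and C_max = M/(n_e·A·√(4πDt)), where n_e·A is the pore area the mass is dissolved in.
√(4πDt) = √(4π × 0.402 × 530) = 51.74 m, so C_max = 5.61/(0.38 × 123 × 51.74) = 0.00232 kg/m³.

0.00232 kg/m³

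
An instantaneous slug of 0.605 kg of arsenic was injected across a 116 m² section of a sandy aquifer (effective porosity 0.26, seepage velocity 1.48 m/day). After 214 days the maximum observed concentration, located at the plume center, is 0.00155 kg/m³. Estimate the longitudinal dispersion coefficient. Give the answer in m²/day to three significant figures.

At the plume center C_max = M/(n_e·A·√(4πDt)), so D = M²/(4πt·(n_e·A·C_max)²).
n_e·A·C_max = 0.26 × 116 × 0.00155 = 0.04675 kg/m.
D = 0.605²/(4π × 214 × 0.04675²) = 0.0623 m²/day.

0.0623 m²/day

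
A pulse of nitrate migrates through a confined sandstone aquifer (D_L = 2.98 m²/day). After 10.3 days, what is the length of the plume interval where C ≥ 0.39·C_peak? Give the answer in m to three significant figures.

The plume is Gaussian with σ = √(2Dt) = √(2 × 2.98 × 10.3) = 7.835 m.
C/C_peak = exp(−Δx²/(2σ²)) = 0.39 ⇒ Δx = σ·√(−2 ln 0.39) = 7.835 × 1.372 = 10.75 m.
Width = 2Δx = 21.5 m.

21.5 m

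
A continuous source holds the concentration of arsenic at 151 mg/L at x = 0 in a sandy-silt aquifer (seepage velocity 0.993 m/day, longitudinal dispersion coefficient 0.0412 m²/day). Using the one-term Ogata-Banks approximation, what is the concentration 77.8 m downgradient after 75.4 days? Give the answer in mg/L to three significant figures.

For a continuous step input, C/C₀ ≈ ½·erfc((x−vt)/(2√(Dt))).
vt = 0.993 × 75.4 = 74.8722 m and 2√(Dt) = 2√(0.0412 × 75.4) = 3.525 m.
Argument (x−vt)/(2√(Dt)) = (77.8 − 74.8722)/3.525 = 0.8306; ½·erfc(0.8306) = 0.1201.
C = 151 × 0.1201 = 18.1 mg/L.

18.1 mg/L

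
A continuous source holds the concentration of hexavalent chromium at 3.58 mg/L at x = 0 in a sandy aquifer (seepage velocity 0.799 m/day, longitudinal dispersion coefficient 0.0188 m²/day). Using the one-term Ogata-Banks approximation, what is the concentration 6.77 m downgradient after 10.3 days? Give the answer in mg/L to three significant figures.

For a continuous step input, C/C₀ ≈ ½·erfc((x−vt)/(2√(Dt))).
vt = 0.799 × 10.3 = 8.2297 m and 2√(Dt) = 2√(0.0188 × 10.3) = 0.8801 m.
Argument (x−vt)/(2√(Dt)) = (6.77 − 8.2297)/0.8801 = -1.659; ½·erfc(-1.659) = 0.9905.
C = 3.58 × 0.9905 = 3.55 mg/L.

3.55 mg/L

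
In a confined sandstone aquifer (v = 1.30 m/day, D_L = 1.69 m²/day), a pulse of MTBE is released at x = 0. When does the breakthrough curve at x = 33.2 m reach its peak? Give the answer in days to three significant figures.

For the 1D instantaneous-source solution, setting ∂C/∂t = 0 at fixed x gives v²t² + 2Dt − x² = 0, so t = (√(D² + v²x²) − D)/v².
√(D² + v²x²) = √(1.69² + 1.30² × 33.2²) = 43.19; v² = 1.69.
t = (43.19 − 1.69)/1.69 = 24.6 days (vs. the pure-advection estimate x/v = 25.5 d).

24.6 days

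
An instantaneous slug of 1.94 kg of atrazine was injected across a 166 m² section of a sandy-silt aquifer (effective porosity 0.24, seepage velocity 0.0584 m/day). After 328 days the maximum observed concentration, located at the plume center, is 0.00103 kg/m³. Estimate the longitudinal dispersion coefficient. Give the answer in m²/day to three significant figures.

0.542 m²/day

At the plume center C_max = M/(n_e·A·√(4πDt)), so D = M²/(4πt·(n_e·A·C_max)²).
n_e·A·C_max = 0.24 × 166 × 0.00103 = 0.04104 kg/m.
D = 1.94²/(4π × 328 × 0.04104²) = 0.542 m²/day.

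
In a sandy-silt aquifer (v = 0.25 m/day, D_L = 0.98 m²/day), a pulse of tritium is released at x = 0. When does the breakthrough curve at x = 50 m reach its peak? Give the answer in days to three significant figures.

185 days

For the 1D instantaneous-source solution, setting ∂C/∂t = 0 at fixed x gives v²t² + 2Dt − x² = 0, so t = (√(D² + v²x²) − D)/v².
√(D² + v²x²) = √(0.98² + 0.25² × 50²) = 12.54; v² = 0.0625.
t = (12.54 − 0.98)/0.0625 = 185 days (vs. the pure-advection estimate x/v = 200 d).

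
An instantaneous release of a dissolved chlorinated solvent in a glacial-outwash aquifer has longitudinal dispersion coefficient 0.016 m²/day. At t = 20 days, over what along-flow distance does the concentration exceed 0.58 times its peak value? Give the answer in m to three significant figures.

The plume is Gaussian with σ = √(2Dt) = √(2 × 0.016 × 20) = 0.8000 m.
C/C_peak = exp(−Δx²/(2σ²)) = 0.58 ⇒ Δx = σ·√(−2 ln 0.58) = 0.8000 × 1.044 = 0.8352 m.
Width = 2Δx = 1.67 m.

1.67 m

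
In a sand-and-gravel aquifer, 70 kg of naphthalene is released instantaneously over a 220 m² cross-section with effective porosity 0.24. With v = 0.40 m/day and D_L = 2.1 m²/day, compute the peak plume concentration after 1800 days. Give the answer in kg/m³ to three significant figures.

The peak of an instantaneous 1D plume sits at x = vt; there the Gaussian factor is 1 and C_max = M/(n_e·A·√(4πDt)), where n_e·A is the pore area the mass is dissolved in.
√(4πDt) = √(4π × 2.1 × 1800) = 217.9 m, so C_max = 70/(0.24 × 220 × 217.9) = 0.00608 kg/m³.

0.00608 kg/m³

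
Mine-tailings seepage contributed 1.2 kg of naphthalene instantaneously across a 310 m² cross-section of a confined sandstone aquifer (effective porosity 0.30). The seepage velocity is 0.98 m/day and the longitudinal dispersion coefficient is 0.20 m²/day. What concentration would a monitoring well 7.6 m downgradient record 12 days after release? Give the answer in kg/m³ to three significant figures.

0.000387 kg/m³

For an instantaneous plane source, C(x,t) = M/(n_e·A·√(4πDt)) · exp(−(x−vt)²/(4Dt)), with n_e·A the pore (flow) area.
Plume center vt = 0.98 × 12 = 11.76 m, so the well at 7.6 m is 4.16 m upgradient of the peak.
√(4πDt) = 5.492 m, giving peak height M/(n_e·A·√(4πDt)) = 1.2/(0.30 × 310 × 5.492) = 0.002349 kg/m³.
(x−vt)²/(4Dt) = (-4.16)²/(4 × 0.20 × 12) = 1.803; exp(−1.803) = 0.1648.
C = 0.002349 × 0.1648 = 0.000387 kg/m³.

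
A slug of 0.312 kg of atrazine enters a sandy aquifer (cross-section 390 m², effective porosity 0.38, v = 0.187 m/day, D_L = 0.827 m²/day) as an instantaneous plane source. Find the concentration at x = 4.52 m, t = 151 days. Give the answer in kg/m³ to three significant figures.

1.72e-05 kg/m³

For an instantaneous plane source, C(x,t) = M/(n_e·A·√(4πDt)) · exp(−(x−vt)²/(4Dt)), with n_e·A the pore (flow) area.
Plume center vt = 0.187 × 151 = 28.237 m, so the well at 4.52 m is 23.717 m upgradient of the peak.
√(4πDt) = 39.61 m, giving peak height M/(n_e·A·√(4πDt)) = 0.312/(0.38 × 390 × 39.61) = 5.315e-05 kg/m³.
(x−vt)²/(4Dt) = (-23.717)²/(4 × 0.827 × 151) = 1.126; exp(−1.126) = 0.3243.
C = 5.315e-05 × 0.3243 = 1.72e-05 kg/m³.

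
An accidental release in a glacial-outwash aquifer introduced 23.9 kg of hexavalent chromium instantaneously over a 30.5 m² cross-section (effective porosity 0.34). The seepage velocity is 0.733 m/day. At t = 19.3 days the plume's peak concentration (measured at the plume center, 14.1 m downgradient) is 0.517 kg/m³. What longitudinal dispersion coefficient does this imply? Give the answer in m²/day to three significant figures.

At the plume center C_max = M/(n_e·A·√(4πDt)), so D = M²/(4πt·(n_e·A·C_max)²).
n_e·A·C_max = 0.34 × 30.5 × 0.517 = 5.361 kg/m.
D = 23.9²/(4π × 19.3 × 5.361²) = 0.0819 m²/day.

0.0819 m²/day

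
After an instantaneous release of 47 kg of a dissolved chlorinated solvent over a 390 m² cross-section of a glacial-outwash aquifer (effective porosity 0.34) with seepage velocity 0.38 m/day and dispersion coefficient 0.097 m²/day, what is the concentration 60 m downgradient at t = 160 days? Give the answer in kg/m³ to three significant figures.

0.0251 kg/m³

For an instantaneous plane source, C(x,t) = M/(n_e·A·√(4πDt)) · exp(−(x−vt)²/(4Dt)), with n_e·A the pore (flow) area.
Plume center vt = 0.38 × 160 = 60.8 m, so the well at 60 m is 0.8 m upgradient of the peak.
√(4πDt) = 13.97 m, giving peak height M/(n_e·A·√(4πDt)) = 47/(0.34 × 390 × 13.97) = 0.02537 kg/m³.
(x−vt)²/(4Dt) = (-0.8)²/(4 × 0.097 × 160) = 0.01031; exp(−0.01031) = 0.9897.
C = 0.02537 × 0.9897 = 0.0251 kg/m³.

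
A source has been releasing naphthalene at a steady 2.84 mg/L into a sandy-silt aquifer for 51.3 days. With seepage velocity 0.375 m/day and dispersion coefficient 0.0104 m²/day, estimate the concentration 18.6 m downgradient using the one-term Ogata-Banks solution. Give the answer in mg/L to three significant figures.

2.08 mg/L

For a continuous step input, C/C₀ ≈ ½·erfc((x−vt)/(2√(Dt))).
vt = 0.375 × 51.3 = 19.2375 m and 2√(Dt) = 2√(0.0104 × 51.3) = 1.461 m.
Argument (x−vt)/(2√(Dt)) = (18.6 − 19.2375)/1.461 = -0.4363; ½·erfc(-0.4363) = 0.7314.
C = 2.84 × 0.7314 = 2.08 mg/L.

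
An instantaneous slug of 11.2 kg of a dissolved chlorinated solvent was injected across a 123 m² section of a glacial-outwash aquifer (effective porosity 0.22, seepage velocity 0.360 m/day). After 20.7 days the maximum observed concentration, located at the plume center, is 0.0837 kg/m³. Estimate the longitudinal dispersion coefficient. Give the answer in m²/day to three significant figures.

At the plume center C_max = M/(n_e·A·√(4πDt)), so D = M²/(4πt·(n_e·A·C_max)²).
n_e·A·C_max = 0.22 × 123 × 0.0837 = 2.265 kg/m.
D = 11.2²/(4π × 20.7 × 2.265²) = 0.0940 m²/day.

0.0940 m²/day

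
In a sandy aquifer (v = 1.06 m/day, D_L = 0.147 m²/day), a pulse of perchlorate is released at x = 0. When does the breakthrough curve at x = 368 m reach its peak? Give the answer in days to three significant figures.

For the 1D instantaneous-source solution, setting ∂C/∂t = 0 at fixed x gives v²t² + 2Dt − x² = 0, so t = (√(D² + v²x²) − D)/v².
√(D² + v²x²) = √(0.147² + 1.06² × 368²) = 390.1; v² = 1.1236.
t = (390.1 − 0.147)/1.1236 = 347 days (vs. the pure-advection estimate x/v = 347 d).

347 days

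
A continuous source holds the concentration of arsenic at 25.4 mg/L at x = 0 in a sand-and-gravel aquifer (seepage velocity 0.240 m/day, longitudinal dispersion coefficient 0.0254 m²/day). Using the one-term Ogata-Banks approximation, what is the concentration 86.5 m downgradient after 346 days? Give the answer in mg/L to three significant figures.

For a continuous step input, C/C₀ ≈ ½·erfc((x−vt)/(2√(Dt))).
vt = 0.240 × 346 = 83.04 m and 2√(Dt) = 2√(0.0254 × 346) = 5.929 m.
Argument (x−vt)/(2√(Dt)) = (86.5 − 83.04)/5.929 = 0.5836; ½·erfc(0.5836) = 0.2046.
C = 25.4 × 0.2046 = 5.20 mg/L.

5.20 mg/L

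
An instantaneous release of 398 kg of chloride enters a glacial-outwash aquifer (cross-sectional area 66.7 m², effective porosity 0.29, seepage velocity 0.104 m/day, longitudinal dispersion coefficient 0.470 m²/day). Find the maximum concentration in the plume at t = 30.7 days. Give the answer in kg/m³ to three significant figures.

1.53 kg/m³

The peak of an instantaneous 1D plume sits at x = vt; there the Gaussian factor is 1 and C_max = M/(n_e·A·√(4πDt)), where n_e·A is the pore area the mass is dissolved in.
√(4πDt) = √(4π × 0.470 × 30.7) = 13.47 m, so C_max = 398/(0.29 × 66.7 × 13.47) = 1.53 kg/m³.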